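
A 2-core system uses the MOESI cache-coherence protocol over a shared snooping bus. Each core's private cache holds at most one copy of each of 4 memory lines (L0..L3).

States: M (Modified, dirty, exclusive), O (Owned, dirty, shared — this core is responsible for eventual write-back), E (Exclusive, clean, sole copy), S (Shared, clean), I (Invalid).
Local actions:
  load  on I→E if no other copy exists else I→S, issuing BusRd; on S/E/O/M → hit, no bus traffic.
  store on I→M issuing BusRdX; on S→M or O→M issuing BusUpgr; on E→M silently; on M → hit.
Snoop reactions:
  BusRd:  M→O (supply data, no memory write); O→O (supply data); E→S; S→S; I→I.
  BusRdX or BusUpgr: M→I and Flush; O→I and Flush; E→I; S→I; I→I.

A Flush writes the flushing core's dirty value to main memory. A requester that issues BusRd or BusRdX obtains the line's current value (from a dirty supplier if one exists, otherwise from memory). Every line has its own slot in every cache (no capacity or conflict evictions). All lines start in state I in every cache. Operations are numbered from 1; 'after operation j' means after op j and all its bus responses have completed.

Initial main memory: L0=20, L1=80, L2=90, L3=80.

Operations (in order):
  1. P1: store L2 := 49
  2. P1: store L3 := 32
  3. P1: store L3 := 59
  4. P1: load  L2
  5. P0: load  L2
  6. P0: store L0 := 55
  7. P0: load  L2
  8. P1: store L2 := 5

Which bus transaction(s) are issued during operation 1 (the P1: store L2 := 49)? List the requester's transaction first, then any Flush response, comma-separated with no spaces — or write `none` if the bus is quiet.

step 1: P1: store L2 := 49  ⟶  IM  (L2)  txn=BusRdX  M[L2]=90
step 2: P1: store L3 := 32  ⟶  IM  (L3)  txn=BusRdX  M[L3]=80
step 3: P1: store L3 := 59  ⟶  IM  (L3)  txn=∅  M[L3]=80
step 4: P1: load  L2  ⟶  IM  (L2)  txn=∅  M[L2]=90
step 5: P0: load  L2  ⟶  SO  (L2)  txn=BusRd  M[L2]=90
step 6: P0: store L0 := 55  ⟶  MI  (L0)  txn=BusRdX  M[L0]=20
step 7: P0: load  L2  ⟶  SO  (L2)  txn=∅  M[L2]=90
step 8: P1: store L2 := 5  ⟶  IM  (L2)  txn=BusUpgr  M[L2]=90

bus = BusRdX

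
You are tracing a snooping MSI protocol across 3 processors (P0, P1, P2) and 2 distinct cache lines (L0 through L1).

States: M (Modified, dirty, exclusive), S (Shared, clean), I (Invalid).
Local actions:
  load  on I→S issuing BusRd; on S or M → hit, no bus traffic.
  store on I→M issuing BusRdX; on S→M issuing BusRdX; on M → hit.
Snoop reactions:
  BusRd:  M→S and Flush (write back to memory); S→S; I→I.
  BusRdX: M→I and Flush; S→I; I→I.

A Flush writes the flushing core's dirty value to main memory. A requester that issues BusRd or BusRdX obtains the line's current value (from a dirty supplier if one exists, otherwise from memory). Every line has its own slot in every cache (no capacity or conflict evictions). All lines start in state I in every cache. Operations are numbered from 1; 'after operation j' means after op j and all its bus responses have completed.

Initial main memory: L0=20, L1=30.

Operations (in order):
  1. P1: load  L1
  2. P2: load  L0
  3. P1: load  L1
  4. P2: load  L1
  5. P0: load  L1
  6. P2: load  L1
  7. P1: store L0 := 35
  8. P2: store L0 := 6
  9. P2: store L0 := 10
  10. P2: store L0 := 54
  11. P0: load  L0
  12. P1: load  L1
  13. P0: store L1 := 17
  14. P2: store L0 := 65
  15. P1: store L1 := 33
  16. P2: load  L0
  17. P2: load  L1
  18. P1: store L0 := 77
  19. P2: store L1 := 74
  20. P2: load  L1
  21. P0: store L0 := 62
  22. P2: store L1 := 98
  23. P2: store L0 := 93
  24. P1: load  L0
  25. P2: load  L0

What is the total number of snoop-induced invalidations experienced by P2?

invalidations = 3

step 1: P1: load  L1  ⟶  ISI  (L1)  txn=BusRd  M[L1]=30
step 2: P2: load  L0  ⟶  IIS  (L0)  txn=BusRd  M[L0]=20
step 3: P1: load  L1  ⟶  ISI  (L1)  txn=∅  M[L1]=30
step 4: P2: load  L1  ⟶  ISS  (L1)  txn=BusRd  M[L1]=30
step 5: P0: load  L1  ⟶  SSS  (L1)  txn=BusRd  M[L1]=30
step 6: P2: load  L1  ⟶  SSS  (L1)  txn=∅  M[L1]=30
step 7: P1: store L0 := 35  ⟶  IMI  (L0)  txn=BusRdX  M[L0]=20
step 8: P2: store L0 := 6  ⟶  IIM  (L0)  txn=BusRdX+Flush  M[L0]=35
step 9: P2: store L0 := 10  ⟶  IIM  (L0)  txn=∅  M[L0]=35
step 10: P2: store L0 := 54  ⟶  IIM  (L0)  txn=∅  M[L0]=35
step 11: P0: load  L0  ⟶  SIS  (L0)  txn=BusRd+Flush  M[L0]=54
step 12: P1: load  L1  ⟶  SSS  (L1)  txn=∅  M[L1]=30
step 13: P0: store L1 := 17  ⟶  MII  (L1)  txn=BusRdX  M[L1]=30
step 14: P2: store L0 := 65  ⟶  IIM  (L0)  txn=BusRdX  M[L0]=54
step 15: P1: store L1 := 33  ⟶  IMI  (L1)  txn=BusRdX+Flush  M[L1]=17
step 16: P2: load  L0  ⟶  IIM  (L0)  txn=∅  M[L0]=54
step 17: P2: load  L1  ⟶  ISS  (L1)  txn=BusRd+Flush  M[L1]=33
step 18: P1: store L0 := 77  ⟶  IMI  (L0)  txn=BusRdX+Flush  M[L0]=65
step 19: P2: store L1 := 74  ⟶  IIM  (L1)  txn=BusRdX  M[L1]=33
step 20: P2: load  L1  ⟶  IIM  (L1)  txn=∅  M[L1]=33
step 21: P0: store L0 := 62  ⟶  MII  (L0)  txn=BusRdX+Flush  M[L0]=77
step 22: P2: store L1 := 98  ⟶  IIM  (L1)  txn=∅  M[L1]=33
step 23: P2: store L0 := 93  ⟶  IIM  (L0)  txn=BusRdX+Flush  M[L0]=62
step 24: P1: load  L0  ⟶  ISS  (L0)  txn=BusRd+Flush  M[L0]=93
step 25: P2: load  L0  ⟶  ISS  (L0)  txn=∅  M[L0]=93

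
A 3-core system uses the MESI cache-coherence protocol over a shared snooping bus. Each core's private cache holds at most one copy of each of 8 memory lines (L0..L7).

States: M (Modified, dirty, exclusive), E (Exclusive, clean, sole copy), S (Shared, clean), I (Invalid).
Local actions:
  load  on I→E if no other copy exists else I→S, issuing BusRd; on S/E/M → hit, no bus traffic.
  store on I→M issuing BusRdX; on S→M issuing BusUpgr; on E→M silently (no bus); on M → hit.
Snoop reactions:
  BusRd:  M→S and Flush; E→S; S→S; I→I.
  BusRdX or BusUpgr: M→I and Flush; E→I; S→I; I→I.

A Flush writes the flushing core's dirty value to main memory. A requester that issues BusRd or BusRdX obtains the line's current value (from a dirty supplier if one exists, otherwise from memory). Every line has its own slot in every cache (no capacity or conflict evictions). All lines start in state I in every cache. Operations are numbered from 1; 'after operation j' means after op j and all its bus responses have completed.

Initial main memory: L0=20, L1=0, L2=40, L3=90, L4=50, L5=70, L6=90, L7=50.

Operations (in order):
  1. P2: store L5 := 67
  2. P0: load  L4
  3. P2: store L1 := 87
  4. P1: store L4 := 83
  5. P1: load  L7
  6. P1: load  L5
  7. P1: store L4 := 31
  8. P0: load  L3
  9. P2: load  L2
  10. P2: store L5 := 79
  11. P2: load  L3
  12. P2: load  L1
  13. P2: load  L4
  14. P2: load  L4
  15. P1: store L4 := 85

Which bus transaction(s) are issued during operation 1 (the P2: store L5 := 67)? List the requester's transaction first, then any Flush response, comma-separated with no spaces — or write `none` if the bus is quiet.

bus = BusRdX

  op1 P2: store L5 := 67 → I/I/M on L5; bus BusRdX; mem=70
  op2 P0: load  L4 → E/I/I on L4; bus BusRd; mem=50
  op3 P2: store L1 := 87 → I/I/M on L1; bus BusRdX; mem=0
  op4 P1: store L4 := 83 → I/M/I on L4; bus BusRdX; mem=50
  op5 P1: load  L7 → I/E/I on L7; bus BusRd; mem=50
  op6 P1: load  L5 → I/S/S on L5; bus BusRd Flush; mem=67
  op7 P1: store L4 := 31 → I/M/I on L4; bus (none); mem=50
  op8 P0: load  L3 → E/I/I on L3; bus BusRd; mem=90
  op9 P2: load  L2 → I/I/E on L2; bus BusRd; mem=40
  op10 P2: store L5 := 79 → I/I/M on L5; bus BusUpgr; mem=67
  op11 P2: load  L3 → S/I/S on L3; bus BusRd; mem=90
  op12 P2: load  L1 → I/I/M on L1; bus (none); mem=0
  op13 P2: load  L4 → I/S/S on L4; bus BusRd Flush; mem=31
  op14 P2: load  L4 → I/S/S on L4; bus (none); mem=31
  op15 P1: store L4 := 85 → I/M/I on L4; bus BusUpgr; mem=31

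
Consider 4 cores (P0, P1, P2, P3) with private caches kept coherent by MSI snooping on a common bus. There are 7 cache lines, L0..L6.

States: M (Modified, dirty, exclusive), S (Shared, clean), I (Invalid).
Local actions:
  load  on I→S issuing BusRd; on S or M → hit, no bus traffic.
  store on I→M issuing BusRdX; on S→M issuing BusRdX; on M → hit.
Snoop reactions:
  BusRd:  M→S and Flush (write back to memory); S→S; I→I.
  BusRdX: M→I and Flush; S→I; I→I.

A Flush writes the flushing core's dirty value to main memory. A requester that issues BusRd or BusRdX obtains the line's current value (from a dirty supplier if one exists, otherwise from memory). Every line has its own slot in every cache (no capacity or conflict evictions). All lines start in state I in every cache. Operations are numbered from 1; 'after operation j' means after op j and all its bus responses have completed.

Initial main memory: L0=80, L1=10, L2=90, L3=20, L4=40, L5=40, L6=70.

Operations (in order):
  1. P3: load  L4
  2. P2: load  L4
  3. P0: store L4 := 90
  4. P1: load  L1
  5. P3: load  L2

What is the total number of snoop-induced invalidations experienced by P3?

[1] P3: load  L4 | P0:I, P1:I, P2:I, P3:S(40) | bus: BusRd
[2] P2: load  L4 | P0:I, P1:I, P2:S(40), P3:S(40) | bus: BusRd
[3] P0: store L4 := 90 | P0:M(90), P1:I, P2:I, P3:I | bus: BusRdX
[4] P1: load  L1 | P0:I, P1:S(10), P2:I, P3:I | bus: BusRd
[5] P3: load  L2 | P0:I, P1:I, P2:I, P3:S(90) | bus: BusRd

invalidations = 1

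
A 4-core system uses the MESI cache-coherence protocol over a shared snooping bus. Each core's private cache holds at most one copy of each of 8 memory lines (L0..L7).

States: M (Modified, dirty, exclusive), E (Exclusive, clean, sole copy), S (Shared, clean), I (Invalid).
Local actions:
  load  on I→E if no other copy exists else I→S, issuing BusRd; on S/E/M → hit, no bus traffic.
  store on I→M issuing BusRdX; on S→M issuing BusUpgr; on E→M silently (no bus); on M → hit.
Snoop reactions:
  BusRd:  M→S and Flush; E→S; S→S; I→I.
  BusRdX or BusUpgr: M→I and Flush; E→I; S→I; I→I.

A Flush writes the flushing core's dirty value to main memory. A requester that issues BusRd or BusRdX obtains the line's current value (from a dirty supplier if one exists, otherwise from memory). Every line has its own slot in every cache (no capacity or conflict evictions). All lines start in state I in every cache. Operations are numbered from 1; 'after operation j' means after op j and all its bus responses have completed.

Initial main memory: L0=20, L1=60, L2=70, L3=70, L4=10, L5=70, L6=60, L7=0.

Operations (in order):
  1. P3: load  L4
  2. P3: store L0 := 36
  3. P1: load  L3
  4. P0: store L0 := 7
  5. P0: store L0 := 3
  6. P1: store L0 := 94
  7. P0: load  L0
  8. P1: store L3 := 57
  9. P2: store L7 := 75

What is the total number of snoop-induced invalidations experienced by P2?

step 1: P3: load  L4  ⟶  IIIE  (L4)  txn=BusRd  M[L4]=10
step 2: P3: store L0 := 36  ⟶  IIIM  (L0)  txn=BusRdX  M[L0]=20
step 3: P1: load  L3  ⟶  IEII  (L3)  txn=BusRd  M[L3]=70
step 4: P0: store L0 := 7  ⟶  MIII  (L0)  txn=BusRdX+Flush  M[L0]=36
step 5: P0: store L0 := 3  ⟶  MIII  (L0)  txn=∅  M[L0]=36
step 6: P1: store L0 := 94  ⟶  IMII  (L0)  txn=BusRdX+Flush  M[L0]=3
step 7: P0: load  L0  ⟶  SSII  (L0)  txn=BusRd+Flush  M[L0]=94
step 8: P1: store L3 := 57  ⟶  IMII  (L3)  txn=∅  M[L3]=70
step 9: P2: store L7 := 75  ⟶  IIMI  (L7)  txn=BusRdX  M[L7]=0

invalidations = 0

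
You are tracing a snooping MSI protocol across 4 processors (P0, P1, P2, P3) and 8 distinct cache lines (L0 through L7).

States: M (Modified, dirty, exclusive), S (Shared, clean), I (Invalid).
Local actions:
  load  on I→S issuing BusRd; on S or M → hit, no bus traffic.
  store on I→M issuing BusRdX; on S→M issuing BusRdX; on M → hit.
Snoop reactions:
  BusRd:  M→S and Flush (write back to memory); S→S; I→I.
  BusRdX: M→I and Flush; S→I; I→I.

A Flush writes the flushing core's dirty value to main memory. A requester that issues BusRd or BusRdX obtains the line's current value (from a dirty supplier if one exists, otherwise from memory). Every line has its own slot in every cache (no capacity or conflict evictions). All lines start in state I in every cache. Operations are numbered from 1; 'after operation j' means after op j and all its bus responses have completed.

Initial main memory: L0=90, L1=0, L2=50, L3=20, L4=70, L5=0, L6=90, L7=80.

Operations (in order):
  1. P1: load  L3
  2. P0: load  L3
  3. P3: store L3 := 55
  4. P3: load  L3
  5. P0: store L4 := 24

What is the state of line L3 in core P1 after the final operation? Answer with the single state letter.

step 1: P1: load  L3  ⟶  ISII  (L3)  txn=BusRd  M[L3]=20
step 2: P0: load  L3  ⟶  SSII  (L3)  txn=BusRd  M[L3]=20
step 3: P3: store L3 := 55  ⟶  IIIM  (L3)  txn=BusRdX  M[L3]=20
step 4: P3: load  L3  ⟶  IIIM  (L3)  txn=∅  M[L3]=20
step 5: P0: store L4 := 24  ⟶  MIII  (L4)  txn=BusRdX  M[L4]=70

state = I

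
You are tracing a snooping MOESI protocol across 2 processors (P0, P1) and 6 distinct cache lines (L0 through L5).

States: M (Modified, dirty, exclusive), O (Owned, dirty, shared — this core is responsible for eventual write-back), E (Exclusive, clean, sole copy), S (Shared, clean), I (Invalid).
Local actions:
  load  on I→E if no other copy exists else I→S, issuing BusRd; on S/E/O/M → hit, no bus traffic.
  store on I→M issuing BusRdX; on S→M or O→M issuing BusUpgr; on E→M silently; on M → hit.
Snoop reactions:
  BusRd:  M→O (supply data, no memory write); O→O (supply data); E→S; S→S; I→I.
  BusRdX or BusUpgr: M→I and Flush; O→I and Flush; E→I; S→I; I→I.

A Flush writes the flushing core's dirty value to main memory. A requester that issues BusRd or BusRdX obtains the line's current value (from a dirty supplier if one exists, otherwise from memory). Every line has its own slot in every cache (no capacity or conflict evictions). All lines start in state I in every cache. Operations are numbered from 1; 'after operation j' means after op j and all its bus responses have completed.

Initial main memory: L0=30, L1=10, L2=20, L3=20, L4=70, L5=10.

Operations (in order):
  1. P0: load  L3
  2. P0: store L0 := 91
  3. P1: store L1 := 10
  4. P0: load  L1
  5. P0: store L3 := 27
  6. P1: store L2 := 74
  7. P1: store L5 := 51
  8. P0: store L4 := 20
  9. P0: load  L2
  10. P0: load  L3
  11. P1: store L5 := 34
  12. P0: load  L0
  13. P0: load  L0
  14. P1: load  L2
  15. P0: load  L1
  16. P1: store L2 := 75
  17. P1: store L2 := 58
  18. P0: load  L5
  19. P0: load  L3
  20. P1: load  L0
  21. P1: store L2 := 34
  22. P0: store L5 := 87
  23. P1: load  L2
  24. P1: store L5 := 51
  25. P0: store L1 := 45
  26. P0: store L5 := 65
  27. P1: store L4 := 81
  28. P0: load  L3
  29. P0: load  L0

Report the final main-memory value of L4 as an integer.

1. P0: load  L3  bus=[BusRd]  L3: P0=E P1=I  mem[L3]=20
2. P0: store L0 := 91  bus=[BusRdX]  L0: P0=M P1=I  mem[L0]=30
3. P1: store L1 := 10  bus=[BusRdX]  L1: P0=I P1=M  mem[L1]=10
4. P0: load  L1  bus=[BusRd]  L1: P0=S P1=O  mem[L1]=10
5. P0: store L3 := 27  bus=[-]  L3: P0=M P1=I  mem[L3]=20
6. P1: store L2 := 74  bus=[BusRdX]  L2: P0=I P1=M  mem[L2]=20
7. P1: store L5 := 51  bus=[BusRdX]  L5: P0=I P1=M  mem[L5]=10
8. P0: store L4 := 20  bus=[BusRdX]  L4: P0=M P1=I  mem[L4]=70
9. P0: load  L2  bus=[BusRd]  L2: P0=S P1=O  mem[L2]=20
10. P0: load  L3  bus=[-]  L3: P0=M P1=I  mem[L3]=20
11. P1: store L5 := 34  bus=[-]  L5: P0=I P1=M  mem[L5]=10
12. P0: load  L0  bus=[-]  L0: P0=M P1=I  mem[L0]=30
13. P0: load  L0  bus=[-]  L0: P0=M P1=I  mem[L0]=30
14. P1: load  L2  bus=[-]  L2: P0=S P1=O  mem[L2]=20
15. P0: load  L1  bus=[-]  L1: P0=S P1=O  mem[L1]=10
16. P1: store L2 := 75  bus=[BusUpgr]  L2: P0=I P1=M  mem[L2]=20
17. P1: store L2 := 58  bus=[-]  L2: P0=I P1=M  mem[L2]=20
18. P0: load  L5  bus=[BusRd]  L5: P0=S P1=O  mem[L5]=10
19. P0: load  L3  bus=[-]  L3: P0=M P1=I  mem[L3]=20
20. P1: load  L0  bus=[BusRd]  L0: P0=O P1=S  mem[L0]=30
21. P1: store L2 := 34  bus=[-]  L2: P0=I P1=M  mem[L2]=20
22. P0: store L5 := 87  bus=[BusUpgr,Flush]  L5: P0=M P1=I  mem[L5]=34
23. P1: load  L2  bus=[-]  L2: P0=I P1=M  mem[L2]=20
24. P1: store L5 := 51  bus=[BusRdX,Flush]  L5: P0=I P1=M  mem[L5]=87
25. P0: store L1 := 45  bus=[BusUpgr,Flush]  L1: P0=M P1=I  mem[L1]=10
26. P0: store L5 := 65  bus=[BusRdX,Flush]  L5: P0=M P1=I  mem[L5]=51
27. P1: store L4 := 81  bus=[BusRdX,Flush]  L4: P0=I P1=M  mem[L4]=20
28. P0: load  L3  bus=[-]  L3: P0=M P1=I  mem[L3]=20
29. P0: load  L0  bus=[-]  L0: P0=O P1=S  mem[L0]=30

memory[L4] = 20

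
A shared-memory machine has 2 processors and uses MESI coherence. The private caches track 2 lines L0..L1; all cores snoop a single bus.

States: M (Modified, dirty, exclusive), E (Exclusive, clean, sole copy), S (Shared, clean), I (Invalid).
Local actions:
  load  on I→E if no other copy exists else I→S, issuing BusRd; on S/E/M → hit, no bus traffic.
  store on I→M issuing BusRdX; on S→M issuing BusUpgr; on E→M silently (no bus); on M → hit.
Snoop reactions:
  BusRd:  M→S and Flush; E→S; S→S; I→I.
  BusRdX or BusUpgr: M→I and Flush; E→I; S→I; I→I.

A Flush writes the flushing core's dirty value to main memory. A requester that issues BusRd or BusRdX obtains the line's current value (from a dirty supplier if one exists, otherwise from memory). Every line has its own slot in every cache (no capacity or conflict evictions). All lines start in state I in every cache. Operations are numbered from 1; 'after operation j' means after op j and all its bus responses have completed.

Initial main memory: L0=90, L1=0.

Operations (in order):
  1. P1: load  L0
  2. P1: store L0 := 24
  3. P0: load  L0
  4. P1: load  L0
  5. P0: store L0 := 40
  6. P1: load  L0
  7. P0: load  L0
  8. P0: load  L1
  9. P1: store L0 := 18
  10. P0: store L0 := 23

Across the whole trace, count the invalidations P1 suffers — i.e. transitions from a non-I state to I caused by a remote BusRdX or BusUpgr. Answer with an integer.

invalidations = 2

[1] P1: load  L0 | P0:I, P1:E(90) | bus: BusRd
[2] P1: store L0 := 24 | P0:I, P1:M(24) | bus: none
[3] P0: load  L0 | P0:S(24), P1:S(24) | bus: BusRd,Flush
[4] P1: load  L0 | P0:S(24), P1:S(24) | bus: none
[5] P0: store L0 := 40 | P0:M(40), P1:I | bus: BusUpgr
[6] P1: load  L0 | P0:S(40), P1:S(40) | bus: BusRd,Flush
[7] P0: load  L0 | P0:S(40), P1:S(40) | bus: none
[8] P0: load  L1 | P0:E(0), P1:I | bus: BusRd
[9] P1: store L0 := 18 | P0:I, P1:M(18) | bus: BusUpgr
[10] P0: store L0 := 23 | P0:M(23), P1:I | bus: BusRdX,Flush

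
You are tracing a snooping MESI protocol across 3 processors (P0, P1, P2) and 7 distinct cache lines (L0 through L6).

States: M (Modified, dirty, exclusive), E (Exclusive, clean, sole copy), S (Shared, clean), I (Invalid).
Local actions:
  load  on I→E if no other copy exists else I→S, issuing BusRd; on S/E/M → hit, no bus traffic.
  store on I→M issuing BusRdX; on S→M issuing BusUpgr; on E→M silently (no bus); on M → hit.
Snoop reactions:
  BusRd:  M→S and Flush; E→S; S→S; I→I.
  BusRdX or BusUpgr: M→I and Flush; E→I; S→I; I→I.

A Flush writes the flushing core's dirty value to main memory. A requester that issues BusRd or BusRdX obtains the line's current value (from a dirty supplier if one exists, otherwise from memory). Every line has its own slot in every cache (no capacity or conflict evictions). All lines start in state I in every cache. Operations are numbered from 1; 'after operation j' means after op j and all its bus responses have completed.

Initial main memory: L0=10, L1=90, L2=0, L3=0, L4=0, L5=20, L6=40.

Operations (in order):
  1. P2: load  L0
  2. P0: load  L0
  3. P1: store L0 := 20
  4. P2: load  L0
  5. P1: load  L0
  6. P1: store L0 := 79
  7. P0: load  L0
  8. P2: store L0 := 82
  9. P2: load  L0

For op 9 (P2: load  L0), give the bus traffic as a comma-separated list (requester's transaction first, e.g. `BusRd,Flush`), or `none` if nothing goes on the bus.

step 1: P2: load  L0  ⟶  IIE  (L0)  txn=BusRd  M[L0]=10
step 2: P0: load  L0  ⟶  SIS  (L0)  txn=BusRd  M[L0]=10
step 3: P1: store L0 := 20  ⟶  IMI  (L0)  txn=BusRdX  M[L0]=10
step 4: P2: load  L0  ⟶  ISS  (L0)  txn=BusRd+Flush  M[L0]=20
step 5: P1: load  L0  ⟶  ISS  (L0)  txn=∅  M[L0]=20
step 6: P1: store L0 := 79  ⟶  IMI  (L0)  txn=BusUpgr  M[L0]=20
step 7: P0: load  L0  ⟶  SSI  (L0)  txn=BusRd+Flush  M[L0]=79
step 8: P2: store L0 := 82  ⟶  IIM  (L0)  txn=BusRdX  M[L0]=79
step 9: P2: load  L0  ⟶  IIM  (L0)  txn=∅  M[L0]=79

bus = none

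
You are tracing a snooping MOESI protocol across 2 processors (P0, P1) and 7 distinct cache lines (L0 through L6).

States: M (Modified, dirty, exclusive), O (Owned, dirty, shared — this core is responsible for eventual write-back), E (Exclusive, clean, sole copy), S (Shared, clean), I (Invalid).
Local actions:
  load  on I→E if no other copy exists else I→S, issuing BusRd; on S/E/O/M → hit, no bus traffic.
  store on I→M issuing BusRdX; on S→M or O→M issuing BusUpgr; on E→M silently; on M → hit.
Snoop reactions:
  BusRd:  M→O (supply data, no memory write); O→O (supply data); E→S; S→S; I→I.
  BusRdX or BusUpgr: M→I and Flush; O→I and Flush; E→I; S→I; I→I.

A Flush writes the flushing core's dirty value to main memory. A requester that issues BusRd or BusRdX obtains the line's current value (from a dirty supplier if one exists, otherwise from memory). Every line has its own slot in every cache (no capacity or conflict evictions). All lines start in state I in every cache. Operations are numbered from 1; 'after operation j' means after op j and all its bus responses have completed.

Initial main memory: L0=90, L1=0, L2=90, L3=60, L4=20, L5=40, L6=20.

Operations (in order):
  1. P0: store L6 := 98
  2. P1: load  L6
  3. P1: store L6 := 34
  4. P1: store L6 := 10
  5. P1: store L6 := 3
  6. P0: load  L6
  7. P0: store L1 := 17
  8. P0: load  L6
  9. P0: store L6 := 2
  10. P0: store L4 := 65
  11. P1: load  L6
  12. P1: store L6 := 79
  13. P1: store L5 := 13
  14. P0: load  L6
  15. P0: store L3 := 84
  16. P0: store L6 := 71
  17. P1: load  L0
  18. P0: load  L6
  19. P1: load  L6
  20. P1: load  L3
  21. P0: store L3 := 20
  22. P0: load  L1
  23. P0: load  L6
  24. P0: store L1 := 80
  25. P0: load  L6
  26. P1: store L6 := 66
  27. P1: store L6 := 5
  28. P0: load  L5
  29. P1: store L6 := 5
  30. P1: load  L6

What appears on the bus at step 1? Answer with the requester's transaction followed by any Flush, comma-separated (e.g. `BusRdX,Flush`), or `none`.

bus = BusRdX

1. P0: store L6 := 98  bus=[BusRdX]  L6: P0=M P1=I  mem[L6]=20
2. P1: load  L6  bus=[BusRd]  L6: P0=O P1=S  mem[L6]=20
3. P1: store L6 := 34  bus=[BusUpgr,Flush]  L6: P0=I P1=M  mem[L6]=98
4. P1: store L6 := 10  bus=[-]  L6: P0=I P1=M  mem[L6]=98
5. P1: store L6 := 3  bus=[-]  L6: P0=I P1=M  mem[L6]=98
6. P0: load  L6  bus=[BusRd]  L6: P0=S P1=O  mem[L6]=98
7. P0: store L1 := 17  bus=[BusRdX]  L1: P0=M P1=I  mem[L1]=0
8. P0: load  L6  bus=[-]  L6: P0=S P1=O  mem[L6]=98
9. P0: store L6 := 2  bus=[BusUpgr,Flush]  L6: P0=M P1=I  mem[L6]=3
10. P0: store L4 := 65  bus=[BusRdX]  L4: P0=M P1=I  mem[L4]=20
11. P1: load  L6  bus=[BusRd]  L6: P0=O P1=S  mem[L6]=3
12. P1: store L6 := 79  bus=[BusUpgr,Flush]  L6: P0=I P1=M  mem[L6]=2
13. P1: store L5 := 13  bus=[BusRdX]  L5: P0=I P1=M  mem[L5]=40
14. P0: load  L6  bus=[BusRd]  L6: P0=S P1=O  mem[L6]=2
15. P0: store L3 := 84  bus=[BusRdX]  L3: P0=M P1=I  mem[L3]=60
16. P0: store L6 := 71  bus=[BusUpgr,Flush]  L6: P0=M P1=I  mem[L6]=79
17. P1: load  L0  bus=[BusRd]  L0: P0=I P1=E  mem[L0]=90
18. P0: load  L6  bus=[-]  L6: P0=M P1=I  mem[L6]=79
19. P1: load  L6  bus=[BusRd]  L6: P0=O P1=S  mem[L6]=79
20. P1: load  L3  bus=[BusRd]  L3: P0=O P1=S  mem[L3]=60
21. P0: store L3 := 20  bus=[BusUpgr]  L3: P0=M P1=I  mem[L3]=60
22. P0: load  L1  bus=[-]  L1: P0=M P1=I  mem[L1]=0
23. P0: load  L6  bus=[-]  L6: P0=O P1=S  mem[L6]=79
24. P0: store L1 := 80  bus=[-]  L1: P0=M P1=I  mem[L1]=0
25. P0: load  L6  bus=[-]  L6: P0=O P1=S  mem[L6]=79
26. P1: store L6 := 66  bus=[BusUpgr,Flush]  L6: P0=I P1=M  mem[L6]=71
27. P1: store L6 := 5  bus=[-]  L6: P0=I P1=M  mem[L6]=71
28. P0: load  L5  bus=[BusRd]  L5: P0=S P1=O  mem[L5]=40
29. P1: store L6 := 5  bus=[-]  L6: P0=I P1=M  mem[L6]=71
30. P1: load  L6  bus=[-]  L6: P0=I P1=M  mem[L6]=71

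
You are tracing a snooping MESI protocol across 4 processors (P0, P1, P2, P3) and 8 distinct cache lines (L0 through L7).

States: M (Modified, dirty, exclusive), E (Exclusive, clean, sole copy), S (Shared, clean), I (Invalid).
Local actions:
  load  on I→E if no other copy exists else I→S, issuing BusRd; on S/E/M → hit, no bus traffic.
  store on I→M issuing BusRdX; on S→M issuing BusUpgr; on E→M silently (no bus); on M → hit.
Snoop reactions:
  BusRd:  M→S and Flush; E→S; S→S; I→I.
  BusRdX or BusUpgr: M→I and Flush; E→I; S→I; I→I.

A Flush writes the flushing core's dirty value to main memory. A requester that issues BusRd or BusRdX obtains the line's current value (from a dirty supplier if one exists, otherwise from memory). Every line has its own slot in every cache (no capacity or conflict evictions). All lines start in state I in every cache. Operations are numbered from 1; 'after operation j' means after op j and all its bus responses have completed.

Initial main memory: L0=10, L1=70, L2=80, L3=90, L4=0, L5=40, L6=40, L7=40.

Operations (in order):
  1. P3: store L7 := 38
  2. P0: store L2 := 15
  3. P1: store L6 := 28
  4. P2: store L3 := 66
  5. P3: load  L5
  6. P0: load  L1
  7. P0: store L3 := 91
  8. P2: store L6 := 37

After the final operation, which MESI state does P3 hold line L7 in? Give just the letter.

1. P3: store L7 := 38  bus=[BusRdX]  L7: P0=I P1=I P2=I P3=M  mem[L7]=40
2. P0: store L2 := 15  bus=[BusRdX]  L2: P0=M P1=I P2=I P3=I  mem[L2]=80
3. P1: store L6 := 28  bus=[BusRdX]  L6: P0=I P1=M P2=I P3=I  mem[L6]=40
4. P2: store L3 := 66  bus=[BusRdX]  L3: P0=I P1=I P2=M P3=I  mem[L3]=90
5. P3: load  L5  bus=[BusRd]  L5: P0=I P1=I P2=I P3=E  mem[L5]=40
6. P0: load  L1  bus=[BusRd]  L1: P0=E P1=I P2=I P3=I  mem[L1]=70
7. P0: store L3 := 91  bus=[BusRdX,Flush]  L3: P0=M P1=I P2=I P3=I  mem[L3]=66
8. P2: store L6 := 37  bus=[BusRdX,Flush]  L6: P0=I P1=I P2=M P3=I  mem[L6]=28

state = M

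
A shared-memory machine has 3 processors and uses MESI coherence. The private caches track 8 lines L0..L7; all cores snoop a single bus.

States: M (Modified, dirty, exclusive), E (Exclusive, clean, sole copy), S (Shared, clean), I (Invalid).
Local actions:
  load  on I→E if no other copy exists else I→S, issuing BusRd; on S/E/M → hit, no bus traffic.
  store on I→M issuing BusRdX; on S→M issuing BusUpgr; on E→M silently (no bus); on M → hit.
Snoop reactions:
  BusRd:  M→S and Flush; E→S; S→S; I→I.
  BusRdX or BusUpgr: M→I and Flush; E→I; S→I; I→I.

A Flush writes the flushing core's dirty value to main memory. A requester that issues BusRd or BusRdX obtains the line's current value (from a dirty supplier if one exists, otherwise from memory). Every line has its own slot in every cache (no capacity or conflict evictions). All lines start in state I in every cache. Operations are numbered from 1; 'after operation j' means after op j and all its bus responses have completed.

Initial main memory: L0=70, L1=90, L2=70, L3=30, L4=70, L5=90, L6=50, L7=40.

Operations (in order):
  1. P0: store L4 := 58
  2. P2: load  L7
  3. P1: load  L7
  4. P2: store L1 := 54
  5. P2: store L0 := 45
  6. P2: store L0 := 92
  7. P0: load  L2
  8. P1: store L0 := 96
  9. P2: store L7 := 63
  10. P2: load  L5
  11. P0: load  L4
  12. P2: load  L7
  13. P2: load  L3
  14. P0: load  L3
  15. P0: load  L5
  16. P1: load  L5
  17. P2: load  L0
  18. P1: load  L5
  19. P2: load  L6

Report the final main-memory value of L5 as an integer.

memory[L5] = 90

  op1 P0: store L4 := 58 → M/I/I on L4; bus BusRdX; mem=70
  op2 P2: load  L7 → I/I/E on L7; bus BusRd; mem=40
  op3 P1: load  L7 → I/S/S on L7; bus BusRd; mem=40
  op4 P2: store L1 := 54 → I/I/M on L1; bus BusRdX; mem=90
  op5 P2: store L0 := 45 → I/I/M on L0; bus BusRdX; mem=70
  op6 P2: store L0 := 92 → I/I/M on L0; bus (none); mem=70
  op7 P0: load  L2 → E/I/I on L2; bus BusRd; mem=70
  op8 P1: store L0 := 96 → I/M/I on L0; bus BusRdX Flush; mem=92
  op9 P2: store L7 := 63 → I/I/M on L7; bus BusUpgr; mem=40
  op10 P2: load  L5 → I/I/E on L5; bus BusRd; mem=90
  op11 P0: load  L4 → M/I/I on L4; bus (none); mem=70
  op12 P2: load  L7 → I/I/M on L7; bus (none); mem=40
  op13 P2: load  L3 → I/I/E on L3; bus BusRd; mem=30
  op14 P0: load  L3 → S/I/S on L3; bus BusRd; mem=30
  op15 P0: load  L5 → S/I/S on L5; bus BusRd; mem=90
  op16 P1: load  L5 → S/S/S on L5; bus BusRd; mem=90
  op17 P2: load  L0 → I/S/S on L0; bus BusRd Flush; mem=96
  op18 P1: load  L5 → S/S/S on L5; bus (none); mem=90
  op19 P2: load  L6 → I/I/E on L6; bus BusRd; mem=50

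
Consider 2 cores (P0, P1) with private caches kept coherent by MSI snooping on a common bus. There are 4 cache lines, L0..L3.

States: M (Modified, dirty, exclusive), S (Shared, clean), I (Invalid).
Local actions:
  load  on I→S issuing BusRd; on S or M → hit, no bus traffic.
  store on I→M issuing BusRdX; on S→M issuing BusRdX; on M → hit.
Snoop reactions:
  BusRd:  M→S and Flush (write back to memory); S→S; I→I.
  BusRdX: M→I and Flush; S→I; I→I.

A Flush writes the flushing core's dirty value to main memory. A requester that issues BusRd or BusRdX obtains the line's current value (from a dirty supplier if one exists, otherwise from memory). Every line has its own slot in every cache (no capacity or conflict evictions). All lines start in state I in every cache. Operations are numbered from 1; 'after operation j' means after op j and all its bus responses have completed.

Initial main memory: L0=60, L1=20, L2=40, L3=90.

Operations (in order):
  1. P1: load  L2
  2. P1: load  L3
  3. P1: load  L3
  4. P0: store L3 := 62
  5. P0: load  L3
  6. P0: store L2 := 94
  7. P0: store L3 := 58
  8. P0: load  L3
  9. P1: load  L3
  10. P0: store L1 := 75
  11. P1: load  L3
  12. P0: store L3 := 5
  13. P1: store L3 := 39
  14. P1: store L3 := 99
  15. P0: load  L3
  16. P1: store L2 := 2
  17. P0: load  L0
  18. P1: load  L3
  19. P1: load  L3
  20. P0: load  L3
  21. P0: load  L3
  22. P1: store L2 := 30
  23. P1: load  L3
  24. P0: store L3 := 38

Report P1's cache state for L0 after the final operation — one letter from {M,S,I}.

state = I

[1] P1: load  L2 | P0:I, P1:S(40) | bus: BusRd
[2] P1: load  L3 | P0:I, P1:S(90) | bus: BusRd
[3] P1: load  L3 | P0:I, P1:S(90) | bus: none
[4] P0: store L3 := 62 | P0:M(62), P1:I | bus: BusRdX
[5] P0: load  L3 | P0:M(62), P1:I | bus: none
[6] P0: store L2 := 94 | P0:M(94), P1:I | bus: BusRdX
[7] P0: store L3 := 58 | P0:M(58), P1:I | bus: none
[8] P0: load  L3 | P0:M(58), P1:I | bus: none
[9] P1: load  L3 | P0:S(58), P1:S(58) | bus: BusRd,Flush
[10] P0: store L1 := 75 | P0:M(75), P1:I | bus: BusRdX
[11] P1: load  L3 | P0:S(58), P1:S(58) | bus: none
[12] P0: store L3 := 5 | P0:M(5), P1:I | bus: BusRdX
[13] P1: store L3 := 39 | P0:I, P1:M(39) | bus: BusRdX,Flush
[14] P1: store L3 := 99 | P0:I, P1:M(99) | bus: none
[15] P0: load  L3 | P0:S(99), P1:S(99) | bus: BusRd,Flush
[16] P1: store L2 := 2 | P0:I, P1:M(2) | bus: BusRdX,Flush
[17] P0: load  L0 | P0:S(60), P1:I | bus: BusRd
[18] P1: load  L3 | P0:S(99), P1:S(99) | bus: none
[19] P1: load  L3 | P0:S(99), P1:S(99) | bus: none
[20] P0: load  L3 | P0:S(99), P1:S(99) | bus: none
[21] P0: load  L3 | P0:S(99), P1:S(99) | bus: none
[22] P1: store L2 := 30 | P0:I, P1:M(30) | bus: none
[23] P1: load  L3 | P0:S(99), P1:S(99) | bus: none
[24] P0: store L3 := 38 | P0:M(38), P1:I | bus: BusRdX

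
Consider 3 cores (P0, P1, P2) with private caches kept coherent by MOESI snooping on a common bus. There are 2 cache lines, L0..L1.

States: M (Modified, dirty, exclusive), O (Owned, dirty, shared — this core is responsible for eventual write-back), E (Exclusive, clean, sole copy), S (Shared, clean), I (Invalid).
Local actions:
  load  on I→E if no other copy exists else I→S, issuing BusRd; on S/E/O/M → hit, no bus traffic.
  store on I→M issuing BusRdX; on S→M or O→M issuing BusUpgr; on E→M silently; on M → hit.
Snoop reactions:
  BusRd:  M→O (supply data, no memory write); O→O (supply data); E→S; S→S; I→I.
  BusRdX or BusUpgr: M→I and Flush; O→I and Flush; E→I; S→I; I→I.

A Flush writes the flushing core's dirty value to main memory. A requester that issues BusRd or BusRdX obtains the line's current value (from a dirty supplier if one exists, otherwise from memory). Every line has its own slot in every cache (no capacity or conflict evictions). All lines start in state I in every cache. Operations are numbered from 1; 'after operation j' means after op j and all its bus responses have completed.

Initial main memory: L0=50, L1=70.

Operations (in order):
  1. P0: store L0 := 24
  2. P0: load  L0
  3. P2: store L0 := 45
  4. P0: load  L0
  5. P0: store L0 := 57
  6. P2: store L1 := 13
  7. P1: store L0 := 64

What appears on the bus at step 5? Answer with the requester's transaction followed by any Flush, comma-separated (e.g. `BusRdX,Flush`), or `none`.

bus = BusUpgr,Flush

1. P0: store L0 := 24  bus=[BusRdX]  L0: P0=M P1=I P2=I  mem[L0]=50
2. P0: load  L0  bus=[-]  L0: P0=M P1=I P2=I  mem[L0]=50
3. P2: store L0 := 45  bus=[BusRdX,Flush]  L0: P0=I P1=I P2=M  mem[L0]=24
4. P0: load  L0  bus=[BusRd]  L0: P0=S P1=I P2=O  mem[L0]=24
5. P0: store L0 := 57  bus=[BusUpgr,Flush]  L0: P0=M P1=I P2=I  mem[L0]=45
6. P2: store L1 := 13  bus=[BusRdX]  L1: P0=I P1=I P2=M  mem[L1]=70
7. P1: store L0 := 64  bus=[BusRdX,Flush]  L0: P0=I P1=M P2=I  mem[L0]=57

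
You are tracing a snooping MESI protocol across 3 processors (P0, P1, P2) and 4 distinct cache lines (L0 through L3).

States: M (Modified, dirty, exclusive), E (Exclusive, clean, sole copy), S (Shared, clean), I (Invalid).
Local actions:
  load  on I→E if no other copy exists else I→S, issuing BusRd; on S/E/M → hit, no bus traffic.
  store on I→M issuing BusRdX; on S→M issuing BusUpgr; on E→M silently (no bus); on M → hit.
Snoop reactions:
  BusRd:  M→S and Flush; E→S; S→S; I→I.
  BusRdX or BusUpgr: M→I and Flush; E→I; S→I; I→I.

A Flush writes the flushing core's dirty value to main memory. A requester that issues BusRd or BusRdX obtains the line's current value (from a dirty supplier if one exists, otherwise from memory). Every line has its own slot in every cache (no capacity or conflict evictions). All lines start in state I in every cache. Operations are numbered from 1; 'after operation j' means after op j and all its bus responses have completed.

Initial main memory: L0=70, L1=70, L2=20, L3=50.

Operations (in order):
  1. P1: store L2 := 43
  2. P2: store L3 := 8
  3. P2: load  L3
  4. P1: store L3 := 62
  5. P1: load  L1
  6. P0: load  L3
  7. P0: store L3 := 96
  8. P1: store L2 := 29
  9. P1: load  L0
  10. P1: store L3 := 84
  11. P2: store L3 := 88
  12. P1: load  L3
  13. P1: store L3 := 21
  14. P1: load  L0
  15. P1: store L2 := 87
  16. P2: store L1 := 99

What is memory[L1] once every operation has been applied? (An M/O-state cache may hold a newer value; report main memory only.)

[1] P1: store L2 := 43 | P0:I, P1:M(43), P2:I | bus: BusRdX
[2] P2: store L3 := 8 | P0:I, P1:I, P2:M(8) | bus: BusRdX
[3] P2: load  L3 | P0:I, P1:I, P2:M(8) | bus: none
[4] P1: store L3 := 62 | P0:I, P1:M(62), P2:I | bus: BusRdX,Flush
[5] P1: load  L1 | P0:I, P1:E(70), P2:I | bus: BusRd
[6] P0: load  L3 | P0:S(62), P1:S(62), P2:I | bus: BusRd,Flush
[7] P0: store L3 := 96 | P0:M(96), P1:I, P2:I | bus: BusUpgr
[8] P1: store L2 := 29 | P0:I, P1:M(29), P2:I | bus: none
[9] P1: load  L0 | P0:I, P1:E(70), P2:I | bus: BusRd
[10] P1: store L3 := 84 | P0:I, P1:M(84), P2:I | bus: BusRdX,Flush
[11] P2: store L3 := 88 | P0:I, P1:I, P2:M(88) | bus: BusRdX,Flush
[12] P1: load  L3 | P0:I, P1:S(88), P2:S(88) | bus: BusRd,Flush
[13] P1: store L3 := 21 | P0:I, P1:M(21), P2:I | bus: BusUpgr
[14] P1: load  L0 | P0:I, P1:E(70), P2:I | bus: none
[15] P1: store L2 := 87 | P0:I, P1:M(87), P2:I | bus: none
[16] P2: store L1 := 99 | P0:I, P1:I, P2:M(99) | bus: BusRdX

memory[L1] = 70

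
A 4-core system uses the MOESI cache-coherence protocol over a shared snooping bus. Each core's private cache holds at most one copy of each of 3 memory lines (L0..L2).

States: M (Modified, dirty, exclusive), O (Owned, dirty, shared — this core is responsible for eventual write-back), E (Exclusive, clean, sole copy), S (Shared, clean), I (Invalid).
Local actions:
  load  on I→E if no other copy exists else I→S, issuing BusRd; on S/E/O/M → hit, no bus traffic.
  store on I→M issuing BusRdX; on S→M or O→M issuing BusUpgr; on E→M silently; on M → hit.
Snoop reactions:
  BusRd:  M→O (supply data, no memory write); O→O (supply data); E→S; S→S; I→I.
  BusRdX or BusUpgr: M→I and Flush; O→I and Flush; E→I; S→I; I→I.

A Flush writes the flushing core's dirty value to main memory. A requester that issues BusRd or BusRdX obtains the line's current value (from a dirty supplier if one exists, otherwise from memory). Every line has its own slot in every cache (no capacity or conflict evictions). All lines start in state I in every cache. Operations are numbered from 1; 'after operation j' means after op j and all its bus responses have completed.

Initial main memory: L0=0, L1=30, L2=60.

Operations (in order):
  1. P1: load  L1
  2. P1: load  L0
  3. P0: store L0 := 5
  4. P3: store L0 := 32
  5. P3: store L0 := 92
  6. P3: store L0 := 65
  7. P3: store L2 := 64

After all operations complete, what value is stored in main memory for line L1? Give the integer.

memory[L1] = 30

  op1 P1: load  L1 → I/E/I/I on L1; bus BusRd; mem=30
  op2 P1: load  L0 → I/E/I/I on L0; bus BusRd; mem=0
  op3 P0: store L0 := 5 → M/I/I/I on L0; bus BusRdX; mem=0
  op4 P3: store L0 := 32 → I/I/I/M on L0; bus BusRdX Flush; mem=5
  op5 P3: store L0 := 92 → I/I/I/M on L0; bus (none); mem=5
  op6 P3: store L0 := 65 → I/I/I/M on L0; bus (none); mem=5
  op7 P3: store L2 := 64 → I/I/I/M on L2; bus BusRdX; mem=60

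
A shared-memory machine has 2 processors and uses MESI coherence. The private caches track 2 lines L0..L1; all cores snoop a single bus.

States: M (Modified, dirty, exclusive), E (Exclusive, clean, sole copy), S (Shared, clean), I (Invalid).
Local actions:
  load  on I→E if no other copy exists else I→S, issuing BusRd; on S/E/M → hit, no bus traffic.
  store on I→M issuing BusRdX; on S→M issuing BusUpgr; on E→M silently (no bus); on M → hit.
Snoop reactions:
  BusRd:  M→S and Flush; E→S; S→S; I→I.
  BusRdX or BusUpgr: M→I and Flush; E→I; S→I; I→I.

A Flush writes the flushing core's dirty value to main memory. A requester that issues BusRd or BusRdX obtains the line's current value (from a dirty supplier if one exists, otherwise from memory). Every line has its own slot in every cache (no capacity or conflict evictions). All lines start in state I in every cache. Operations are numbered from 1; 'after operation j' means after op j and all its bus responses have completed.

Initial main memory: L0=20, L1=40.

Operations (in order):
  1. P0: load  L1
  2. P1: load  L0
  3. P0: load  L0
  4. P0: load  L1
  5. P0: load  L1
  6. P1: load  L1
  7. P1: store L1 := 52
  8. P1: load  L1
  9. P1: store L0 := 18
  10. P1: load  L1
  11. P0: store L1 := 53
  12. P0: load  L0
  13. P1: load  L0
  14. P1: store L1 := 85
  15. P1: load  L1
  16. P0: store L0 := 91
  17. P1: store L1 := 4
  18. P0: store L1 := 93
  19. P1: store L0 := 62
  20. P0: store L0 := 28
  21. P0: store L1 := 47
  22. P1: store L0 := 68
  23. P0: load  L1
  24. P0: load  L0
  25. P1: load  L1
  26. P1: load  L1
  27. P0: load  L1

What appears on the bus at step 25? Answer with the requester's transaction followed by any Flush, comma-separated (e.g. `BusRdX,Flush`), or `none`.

[1] P0: load  L1 | P0:E(40), P1:I | bus: BusRd
[2] P1: load  L0 | P0:I, P1:E(20) | bus: BusRd
[3] P0: load  L0 | P0:S(20), P1:S(20) | bus: BusRd
[4] P0: load  L1 | P0:E(40), P1:I | bus: none
[5] P0: load  L1 | P0:E(40), P1:I | bus: none
[6] P1: load  L1 | P0:S(40), P1:S(40) | bus: BusRd
[7] P1: store L1 := 52 | P0:I, P1:M(52) | bus: BusUpgr
[8] P1: load  L1 | P0:I, P1:M(52) | bus: none
[9] P1: store L0 := 18 | P0:I, P1:M(18) | bus: BusUpgr
[10] P1: load  L1 | P0:I, P1:M(52) | bus: none
[11] P0: store L1 := 53 | P0:M(53), P1:I | bus: BusRdX,Flush
[12] P0: load  L0 | P0:S(18), P1:S(18) | bus: BusRd,Flush
[13] P1: load  L0 | P0:S(18), P1:S(18) | bus: none
[14] P1: store L1 := 85 | P0:I, P1:M(85) | bus: BusRdX,Flush
[15] P1: load  L1 | P0:I, P1:M(85) | bus: none
[16] P0: store L0 := 91 | P0:M(91), P1:I | bus: BusUpgr
[17] P1: store L1 := 4 | P0:I, P1:M(4) | bus: none
[18] P0: store L1 := 93 | P0:M(93), P1:I | bus: BusRdX,Flush
[19] P1: store L0 := 62 | P0:I, P1:M(62) | bus: BusRdX,Flush
[20] P0: store L0 := 28 | P0:M(28), P1:I | bus: BusRdX,Flush
[21] P0: store L1 := 47 | P0:M(47), P1:I | bus: none
[22] P1: store L0 := 68 | P0:I, P1:M(68) | bus: BusRdX,Flush
[23] P0: load  L1 | P0:M(47), P1:I | bus: none
[24] P0: load  L0 | P0:S(68), P1:S(68) | bus: BusRd,Flush
[25] P1: load  L1 | P0:S(47), P1:S(47) | bus: BusRd,Flush
[26] P1: load  L1 | P0:S(47), P1:S(47) | bus: none
[27] P0: load  L1 | P0:S(47), P1:S(47) | bus: none

bus = BusRd,Flush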